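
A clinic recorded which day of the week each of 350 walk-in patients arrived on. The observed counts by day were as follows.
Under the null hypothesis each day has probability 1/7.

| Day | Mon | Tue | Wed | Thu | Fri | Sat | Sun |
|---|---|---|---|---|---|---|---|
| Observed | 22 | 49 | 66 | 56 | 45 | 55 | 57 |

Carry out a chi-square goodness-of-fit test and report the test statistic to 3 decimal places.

23.520

Expected count for each of the 7 categories: 350/7 = 50.
χ² = (22−50)²/50 + (49−50)²/50 + (66−50)²/50 + (56−50)²/50 + (45−50)²/50 + (55−50)²/50 + (57−50)²/50
   = 15.6800 + 0.0200 + 5.1200 + 0.7200 + 0.5000 + 0.5000 + 0.9800
Sum = 23.520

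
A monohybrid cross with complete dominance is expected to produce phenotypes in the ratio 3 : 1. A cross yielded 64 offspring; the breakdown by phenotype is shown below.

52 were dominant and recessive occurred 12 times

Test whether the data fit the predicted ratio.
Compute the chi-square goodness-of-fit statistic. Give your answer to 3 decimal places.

1.333

Ratio total = 4. Expected counts: 64×3/4 = 48, 64×1/4 = 16.
cat            O        E   (O−E)²/E
dominant      52       48     0.3333
recessive     12       16     1.0000
Sum = 1.333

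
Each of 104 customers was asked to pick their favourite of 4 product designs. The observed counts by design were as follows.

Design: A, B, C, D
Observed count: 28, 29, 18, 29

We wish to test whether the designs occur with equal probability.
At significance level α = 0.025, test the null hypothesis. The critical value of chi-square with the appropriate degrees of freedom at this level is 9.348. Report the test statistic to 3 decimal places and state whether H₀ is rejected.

3.308; do not reject

Under H₀ each category has probability 1/4, so each expected count is 104/4 = 26.
A: (28 − 26)²/26 = 4/26 = 0.1538
B: (29 − 26)²/26 = 9/26 = 0.3462
C: (18 − 26)²/26 = 64/26 = 2.4615
D: (29 − 26)²/26 = 9/26 = 0.3462
Sum = 3.308
df = 3. Since 3.308 < 9.348, we do not reject H₀.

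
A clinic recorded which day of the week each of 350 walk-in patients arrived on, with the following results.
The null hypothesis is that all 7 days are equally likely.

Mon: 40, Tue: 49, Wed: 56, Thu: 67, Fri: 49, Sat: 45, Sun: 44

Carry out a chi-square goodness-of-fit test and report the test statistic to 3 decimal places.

9.760

Expected count for each of the 7 categories: 350/7 = 50.
Mon: (40 − 50)²/50 = 100/50 = 2.0000
Tue: (49 − 50)²/50 = 1/50 = 0.0200
Wed: (56 − 50)²/50 = 36/50 = 0.7200
Thu: (67 − 50)²/50 = 289/50 = 5.7800
Fri: (49 − 50)²/50 = 1/50 = 0.0200
Sat: (45 − 50)²/50 = 25/50 = 0.5000
Sun: (44 − 50)²/50 = 36/50 = 0.7200
Sum = 9.760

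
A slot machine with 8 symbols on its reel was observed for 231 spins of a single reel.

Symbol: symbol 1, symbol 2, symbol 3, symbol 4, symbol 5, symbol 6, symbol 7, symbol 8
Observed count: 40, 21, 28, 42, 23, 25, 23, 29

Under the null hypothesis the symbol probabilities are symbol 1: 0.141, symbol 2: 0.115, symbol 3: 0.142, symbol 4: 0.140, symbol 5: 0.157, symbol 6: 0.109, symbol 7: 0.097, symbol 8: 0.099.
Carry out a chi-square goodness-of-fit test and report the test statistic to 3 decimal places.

12.963

Expected counts E_i = n·p_i: 231×0.141 = 32.571, 231×0.115 = 26.565, 231×0.142 = 32.802, 231×0.140 = 32.34, 231×0.157 = 36.267, 231×0.109 = 25.179, 231×0.097 = 22.407, 231×0.099 = 22.869.
symbol 1: (40 − 32.571)²/32.571 = 55.190041/32.571 = 1.6945
symbol 2: (21 − 26.565)²/26.565 = 30.969225/26.565 = 1.1658
symbol 3: (28 − 32.802)²/32.802 = 23.059204/32.802 = 0.7030
symbol 4: (42 − 32.34)²/32.34 = 93.3156/32.34 = 2.8855
symbol 5: (23 − 36.267)²/36.267 = 176.013289/36.267 = 4.8533
symbol 6: (25 − 25.179)²/25.179 = 0.032041/25.179 = 0.0013
symbol 7: (23 − 22.407)²/22.407 = 0.351649/22.407 = 0.0157
symbol 8: (29 − 22.869)²/22.869 = 37.589161/22.869 = 1.6437
Sum = 12.963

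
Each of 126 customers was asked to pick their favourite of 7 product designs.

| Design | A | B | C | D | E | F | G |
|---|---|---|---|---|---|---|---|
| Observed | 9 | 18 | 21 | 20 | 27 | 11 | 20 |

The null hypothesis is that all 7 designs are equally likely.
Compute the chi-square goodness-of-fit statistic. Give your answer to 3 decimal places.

Under H₀ each category has probability 1/7, so each expected count is 126/7 = 18.
A: (9 − 18)²/18 = 81/18 = 4.5000
B: (18 − 18)²/18 = 0/18 = 0.0000
C: (21 − 18)²/18 = 9/18 = 0.5000
D: (20 − 18)²/18 = 4/18 = 0.2222
E: (27 − 18)²/18 = 81/18 = 4.5000
F: (11 − 18)²/18 = 49/18 = 2.7222
G: (20 − 18)²/18 = 4/18 = 0.2222
Sum = 12.667

12.667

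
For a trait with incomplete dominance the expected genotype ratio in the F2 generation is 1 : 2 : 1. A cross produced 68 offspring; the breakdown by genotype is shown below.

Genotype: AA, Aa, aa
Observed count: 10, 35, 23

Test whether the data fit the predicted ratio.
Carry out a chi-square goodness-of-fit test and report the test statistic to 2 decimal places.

5.03

Ratio total = 4. Expected counts: 68×1/4 = 17, 68×2/4 = 34, 68×1/4 = 17.
AA: (10 − 17)²/17 = 49/17 = 2.882
Aa: (35 − 34)²/34 = 1/34 = 0.029
aa: (23 − 17)²/17 = 36/17 = 2.118
Sum = 5.03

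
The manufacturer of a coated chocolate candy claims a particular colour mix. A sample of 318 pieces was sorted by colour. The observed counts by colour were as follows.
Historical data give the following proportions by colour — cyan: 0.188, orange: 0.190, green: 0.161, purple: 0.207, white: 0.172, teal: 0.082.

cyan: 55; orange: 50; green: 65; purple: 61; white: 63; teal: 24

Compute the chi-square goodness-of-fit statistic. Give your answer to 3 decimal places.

Expected counts E_i = n·p_i: 318×0.188 = 59.784, 318×0.190 = 60.42, 318×0.161 = 51.198, 318×0.207 = 65.826, 318×0.172 = 54.696, 318×0.082 = 26.076.
χ² = (55−59.784)²/59.784 + (50−60.42)²/60.42 + (65−51.198)²/51.198 + (61−65.826)²/65.826 + (63−54.696)²/54.696 + (24−26.076)²/26.076
   = 0.3828 + 1.7970 + 3.7208 + 0.3538 + 1.2607 + 0.1653
Sum = 7.680

7.680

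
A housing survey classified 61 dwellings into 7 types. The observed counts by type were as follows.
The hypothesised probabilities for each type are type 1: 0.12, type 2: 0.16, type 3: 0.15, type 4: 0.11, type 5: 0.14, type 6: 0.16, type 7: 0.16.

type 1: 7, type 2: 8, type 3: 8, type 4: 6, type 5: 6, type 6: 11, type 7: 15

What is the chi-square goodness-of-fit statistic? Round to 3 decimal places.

Expected counts E_i = n·p_i: 61×0.12 = 7.32, 61×0.16 = 9.76, 61×0.15 = 9.15, 61×0.11 = 6.71, 61×0.14 = 8.54, 61×0.16 = 9.76, 61×0.16 = 9.76.
type 1: (7 − 7.32)²/7.32 = 0.1024/7.32 = 0.0140
type 2: (8 − 9.76)²/9.76 = 3.0976/9.76 = 0.3174
type 3: (8 − 9.15)²/9.15 = 1.3225/9.15 = 0.1445
type 4: (6 − 6.71)²/6.71 = 0.5041/6.71 = 0.0751
type 5: (6 − 8.54)²/8.54 = 6.4516/8.54 = 0.7555
type 6: (11 − 9.76)²/9.76 = 1.5376/9.76 = 0.1575
type 7: (15 − 9.76)²/9.76 = 27.4576/9.76 = 2.8133
Sum = 4.277

4.277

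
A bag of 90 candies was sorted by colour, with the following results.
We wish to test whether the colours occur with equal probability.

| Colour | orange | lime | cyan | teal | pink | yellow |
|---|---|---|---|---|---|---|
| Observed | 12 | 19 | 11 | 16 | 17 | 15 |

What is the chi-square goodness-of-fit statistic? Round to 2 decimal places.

3.07

Expected count for each of the 6 categories: 90/6 = 15.
cat         O        E   (O−E)²/E
orange     12       15      0.600
lime       19       15      1.067
cyan       11       15      1.067
teal       16       15      0.067
pink       17       15      0.267
yellow     15       15      0.000
Sum = 3.07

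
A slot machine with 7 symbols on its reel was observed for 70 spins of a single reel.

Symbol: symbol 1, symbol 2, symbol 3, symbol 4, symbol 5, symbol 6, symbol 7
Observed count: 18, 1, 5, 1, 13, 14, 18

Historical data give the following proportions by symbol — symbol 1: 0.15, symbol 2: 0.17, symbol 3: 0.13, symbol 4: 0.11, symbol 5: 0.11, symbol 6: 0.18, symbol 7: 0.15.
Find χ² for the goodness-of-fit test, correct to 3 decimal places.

Expected counts E_i = n·p_i: 70×0.15 = 10.5, 70×0.17 = 11.9, 70×0.13 = 9.1, 70×0.11 = 7.7, 70×0.11 = 7.7, 70×0.18 = 12.6, 70×0.15 = 10.5.
cat           O        E   (O−E)²/E
symbol 1     18     10.5     5.3571
symbol 2      1     11.9     9.9840
symbol 3      5      9.1     1.8473
symbol 4      1      7.7     5.8299
symbol 5     13      7.7     3.6481
symbol 6     14     12.6     0.1556
symbol 7     18     10.5     5.3571
Sum = 32.179

32.179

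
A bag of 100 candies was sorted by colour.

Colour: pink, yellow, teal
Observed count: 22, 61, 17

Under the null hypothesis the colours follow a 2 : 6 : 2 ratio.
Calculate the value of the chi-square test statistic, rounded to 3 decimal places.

Ratio total = 10. Expected counts: 100×2/10 = 20, 100×6/10 = 60, 100×2/10 = 20.
cat         O        E   (O−E)²/E
pink       22       20     0.2000
yellow     61       60     0.0167
teal       17       20     0.4500
Sum = 0.667

0.667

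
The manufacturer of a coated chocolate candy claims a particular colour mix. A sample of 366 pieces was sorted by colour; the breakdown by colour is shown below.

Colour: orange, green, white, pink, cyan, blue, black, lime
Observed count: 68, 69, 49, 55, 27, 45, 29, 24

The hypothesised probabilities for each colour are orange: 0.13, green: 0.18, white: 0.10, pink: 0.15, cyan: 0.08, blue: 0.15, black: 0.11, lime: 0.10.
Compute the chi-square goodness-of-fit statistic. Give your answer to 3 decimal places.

Expected counts E_i = n·p_i: 366×0.13 = 47.58, 366×0.18 = 65.88, 366×0.10 = 36.6, 366×0.15 = 54.9, 366×0.08 = 29.28, 366×0.15 = 54.9, 366×0.11 = 40.26, 366×0.10 = 36.6.
χ² = (68−47.58)²/47.58 + (69−65.88)²/65.88 + (49−36.6)²/36.6 + (55−54.9)²/54.9 + (27−29.28)²/29.28 + (45−54.9)²/54.9 + (29−40.26)²/40.26 + (24−36.6)²/36.6
   = 8.7637 + 0.1478 + 4.2011 + 0.0002 + 0.1775 + 1.7852 + 3.1492 + 4.3377
Sum = 22.562

22.562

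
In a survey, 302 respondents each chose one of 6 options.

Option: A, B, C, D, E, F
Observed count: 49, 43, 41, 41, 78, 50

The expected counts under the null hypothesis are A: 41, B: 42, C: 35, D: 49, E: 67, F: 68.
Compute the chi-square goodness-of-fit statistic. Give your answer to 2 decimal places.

A: (49 − 41)²/41 = 64/41 = 1.561
B: (43 − 42)²/42 = 1/42 = 0.024
C: (41 − 35)²/35 = 36/35 = 1.029
D: (41 − 49)²/49 = 64/49 = 1.306
E: (78 − 67)²/67 = 121/67 = 1.806
F: (50 − 68)²/68 = 324/68 = 4.765
Sum = 10.49

10.49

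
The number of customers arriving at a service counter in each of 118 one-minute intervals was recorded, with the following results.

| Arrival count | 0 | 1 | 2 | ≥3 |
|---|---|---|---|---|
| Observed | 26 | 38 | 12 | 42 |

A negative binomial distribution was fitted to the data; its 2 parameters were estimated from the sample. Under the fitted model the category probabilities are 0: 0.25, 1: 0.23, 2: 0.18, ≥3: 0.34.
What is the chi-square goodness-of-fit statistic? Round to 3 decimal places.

Expected counts E_i = n·p_i: 118×0.25 = 29.5, 118×0.23 = 27.14, 118×0.18 = 21.24, 118×0.34 = 40.12.
cat         O        E   (O−E)²/E
0          26     29.5     0.4153
1          38    27.14     4.3456
2          12    21.24     4.0197
≥3         42    40.12     0.0881
Sum = 8.869

8.869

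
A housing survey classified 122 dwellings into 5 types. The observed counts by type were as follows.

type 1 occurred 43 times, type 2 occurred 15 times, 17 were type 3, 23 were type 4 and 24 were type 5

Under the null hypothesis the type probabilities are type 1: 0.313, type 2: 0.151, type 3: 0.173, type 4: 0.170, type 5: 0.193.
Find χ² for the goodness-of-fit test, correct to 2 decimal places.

Expected counts E_i = n·p_i: 122×0.313 = 38.186, 122×0.151 = 18.422, 122×0.173 = 21.106, 122×0.170 = 20.74, 122×0.193 = 23.546.
χ² = (43−38.186)²/38.186 + (15−18.422)²/18.422 + (17−21.106)²/21.106 + (23−20.74)²/20.74 + (24−23.546)²/23.546
   = 0.607 + 0.636 + 0.799 + 0.246 + 0.009
Sum = 2.30

2.30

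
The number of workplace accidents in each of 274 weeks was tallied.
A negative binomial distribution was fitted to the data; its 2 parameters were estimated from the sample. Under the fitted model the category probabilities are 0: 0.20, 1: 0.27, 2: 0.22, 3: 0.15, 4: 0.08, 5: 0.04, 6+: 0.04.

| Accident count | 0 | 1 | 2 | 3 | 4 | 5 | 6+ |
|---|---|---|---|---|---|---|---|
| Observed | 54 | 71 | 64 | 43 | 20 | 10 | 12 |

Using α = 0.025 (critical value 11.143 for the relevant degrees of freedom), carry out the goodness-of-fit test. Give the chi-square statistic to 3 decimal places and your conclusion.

0.800; do not reject

Expected counts E_i = n·p_i: 274×0.20 = 54.8, 274×0.27 = 73.98, 274×0.22 = 60.28, 274×0.15 = 41.1, 274×0.08 = 21.92, 274×0.04 = 10.96, 274×0.04 = 10.96.
χ² = (54−54.8)²/54.8 + (71−73.98)²/73.98 + (64−60.28)²/60.28 + (43−41.1)²/41.1 + (20−21.92)²/21.92 + (10−10.96)²/10.96 + (12−10.96)²/10.96
   = 0.0117 + 0.1200 + 0.2296 + 0.0878 + 0.1682 + 0.0841 + 0.0987
Sum = 0.800
df = 4. Since 0.800 < 11.143, we do not reject H₀.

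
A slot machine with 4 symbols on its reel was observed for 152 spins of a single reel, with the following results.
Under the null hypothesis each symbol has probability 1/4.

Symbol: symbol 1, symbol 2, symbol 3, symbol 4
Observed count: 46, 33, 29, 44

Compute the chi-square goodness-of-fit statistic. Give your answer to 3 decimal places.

5.421

Under H₀ each category has probability 1/4, so each expected count is 152/4 = 38.
cat           O        E   (O−E)²/E
symbol 1     46       38     1.6842
symbol 2     33       38     0.6579
symbol 3     29       38     2.1316
symbol 4     44       38     0.9474
Sum = 5.421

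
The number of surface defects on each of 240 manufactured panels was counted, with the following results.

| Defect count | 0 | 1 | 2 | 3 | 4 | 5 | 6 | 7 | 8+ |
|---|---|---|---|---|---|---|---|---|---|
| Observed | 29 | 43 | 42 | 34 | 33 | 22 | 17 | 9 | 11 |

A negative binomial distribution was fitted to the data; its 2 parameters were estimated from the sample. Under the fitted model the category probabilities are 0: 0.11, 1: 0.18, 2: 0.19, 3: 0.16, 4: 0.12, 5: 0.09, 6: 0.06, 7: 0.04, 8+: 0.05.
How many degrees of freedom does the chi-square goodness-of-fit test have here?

There are k = 9 categories and 2 parameters estimated from the data, so df = 9 − 1 − 2 = 6.

6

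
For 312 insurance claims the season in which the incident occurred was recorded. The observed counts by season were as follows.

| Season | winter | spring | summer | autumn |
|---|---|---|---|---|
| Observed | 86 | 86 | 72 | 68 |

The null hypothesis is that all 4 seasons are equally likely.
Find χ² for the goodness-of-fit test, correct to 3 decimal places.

3.385

Under H₀ each category has probability 1/4, so each expected count is 312/4 = 78.
cat         O        E   (O−E)²/E
winter     86       78     0.8205
spring     86       78     0.8205
summer     72       78     0.4615
autumn     68       78     1.2821
Sum = 3.385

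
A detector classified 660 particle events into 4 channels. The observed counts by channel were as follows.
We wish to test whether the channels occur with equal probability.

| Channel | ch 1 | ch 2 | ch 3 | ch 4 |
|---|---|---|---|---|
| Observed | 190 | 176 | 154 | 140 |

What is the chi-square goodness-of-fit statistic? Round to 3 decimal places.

9.042

Expected count for each of the 4 categories: 660/4 = 165.
ch 1: (190 − 165)²/165 = 625/165 = 3.7879
ch 2: (176 − 165)²/165 = 121/165 = 0.7333
ch 3: (154 − 165)²/165 = 121/165 = 0.7333
ch 4: (140 − 165)²/165 = 625/165 = 3.7879
Sum = 9.042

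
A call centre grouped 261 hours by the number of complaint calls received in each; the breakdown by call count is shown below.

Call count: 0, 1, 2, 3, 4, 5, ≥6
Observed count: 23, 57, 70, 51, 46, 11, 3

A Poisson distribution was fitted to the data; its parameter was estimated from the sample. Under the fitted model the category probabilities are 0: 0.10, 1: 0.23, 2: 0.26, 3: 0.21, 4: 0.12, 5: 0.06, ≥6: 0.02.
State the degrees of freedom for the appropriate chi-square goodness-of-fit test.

5

There are k = 7 categories and 1 parameter estimated from the data, so df = 7 − 1 − 1 = 5.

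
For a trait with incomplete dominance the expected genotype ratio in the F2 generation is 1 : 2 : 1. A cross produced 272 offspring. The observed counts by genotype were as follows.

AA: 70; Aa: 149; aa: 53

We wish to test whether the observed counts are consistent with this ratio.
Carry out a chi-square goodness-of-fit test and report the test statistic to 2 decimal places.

Ratio total = 4. Expected counts: 272×1/4 = 68, 272×2/4 = 136, 272×1/4 = 68.
χ² = (70−68)²/68 + (149−136)²/136 + (53−68)²/68
   = 0.059 + 1.243 + 3.309
Sum = 4.61

4.61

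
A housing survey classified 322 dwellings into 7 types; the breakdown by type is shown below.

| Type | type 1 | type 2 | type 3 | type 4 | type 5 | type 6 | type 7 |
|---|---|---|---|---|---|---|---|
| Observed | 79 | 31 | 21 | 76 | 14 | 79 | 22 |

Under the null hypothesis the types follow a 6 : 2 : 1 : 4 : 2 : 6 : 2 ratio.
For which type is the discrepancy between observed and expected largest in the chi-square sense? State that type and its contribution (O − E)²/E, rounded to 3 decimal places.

Ratio total = 23. Expected counts: 322×6/23 = 84, 322×2/23 = 28, 322×1/23 = 14, 322×4/23 = 56, 322×2/23 = 28, 322×6/23 = 84, 322×2/23 = 28.
type 1: (79 − 84)²/84 = 25/84 = 0.2976
type 2: (31 − 28)²/28 = 9/28 = 0.3214
type 3: (21 − 14)²/14 = 49/14 = 3.5000
type 4: (76 − 56)²/56 = 400/56 = 7.1429
type 5: (14 − 28)²/28 = 196/28 = 7.0000
type 6: (79 − 84)²/84 = 25/84 = 0.2976
type 7: (22 − 28)²/28 = 36/28 = 1.2857
The largest term is for type 4: 7.143.

type 4, 7.143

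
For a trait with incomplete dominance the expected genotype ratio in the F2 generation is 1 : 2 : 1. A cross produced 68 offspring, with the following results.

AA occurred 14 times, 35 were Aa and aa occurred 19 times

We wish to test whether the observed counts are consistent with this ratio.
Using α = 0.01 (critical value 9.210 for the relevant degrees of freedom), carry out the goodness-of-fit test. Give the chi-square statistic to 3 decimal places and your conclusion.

0.794; do not reject

Ratio total = 4. Expected counts: 68×1/4 = 17, 68×2/4 = 34, 68×1/4 = 17.
cat         O        E   (O−E)²/E
AA         14       17     0.5294
Aa         35       34     0.0294
aa         19       17     0.2353
Sum = 0.794
df = 2. Since 0.794 < 9.210, we do not reject H₀.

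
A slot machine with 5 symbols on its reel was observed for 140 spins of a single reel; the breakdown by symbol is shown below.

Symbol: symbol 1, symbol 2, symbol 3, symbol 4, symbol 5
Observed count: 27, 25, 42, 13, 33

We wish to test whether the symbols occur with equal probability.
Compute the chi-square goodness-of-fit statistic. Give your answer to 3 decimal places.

16.286

Under H₀ each category has probability 1/5, so each expected count is 140/5 = 28.
symbol 1: (27 − 28)²/28 = 1/28 = 0.0357
symbol 2: (25 − 28)²/28 = 9/28 = 0.3214
symbol 3: (42 − 28)²/28 = 196/28 = 7.0000
symbol 4: (13 − 28)²/28 = 225/28 = 8.0357
symbol 5: (33 − 28)²/28 = 25/28 = 0.8929
Sum = 16.286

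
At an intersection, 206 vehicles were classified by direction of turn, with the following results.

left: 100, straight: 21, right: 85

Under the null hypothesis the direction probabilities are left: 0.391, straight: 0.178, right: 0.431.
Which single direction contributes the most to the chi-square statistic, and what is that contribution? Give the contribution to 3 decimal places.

Expected counts E_i = n·p_i: 206×0.391 = 80.546, 206×0.178 = 36.668, 206×0.431 = 88.786.
left: (100 − 80.546)²/80.546 = 378.458116/80.546 = 4.6987
straight: (21 − 36.668)²/36.668 = 245.486224/36.668 = 6.6948
right: (85 − 88.786)²/88.786 = 14.333796/88.786 = 0.1614
The largest term is for straight: 6.695.

straight, 6.695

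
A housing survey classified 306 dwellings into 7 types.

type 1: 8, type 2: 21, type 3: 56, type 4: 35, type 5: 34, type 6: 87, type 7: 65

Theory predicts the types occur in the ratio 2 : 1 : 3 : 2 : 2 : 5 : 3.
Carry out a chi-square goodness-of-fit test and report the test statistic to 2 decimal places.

25.23

Ratio total = 18. Expected counts: 306×2/18 = 34, 306×1/18 = 17, 306×3/18 = 51, 306×2/18 = 34, 306×2/18 = 34, 306×5/18 = 85, 306×3/18 = 51.
type 1: (8 − 34)²/34 = 676/34 = 19.882
type 2: (21 − 17)²/17 = 16/17 = 0.941
type 3: (56 − 51)²/51 = 25/51 = 0.490
type 4: (35 − 34)²/34 = 1/34 = 0.029
type 5: (34 − 34)²/34 = 0/34 = 0.000
type 6: (87 − 85)²/85 = 4/85 = 0.047
type 7: (65 − 51)²/51 = 196/51 = 3.843
Sum = 25.23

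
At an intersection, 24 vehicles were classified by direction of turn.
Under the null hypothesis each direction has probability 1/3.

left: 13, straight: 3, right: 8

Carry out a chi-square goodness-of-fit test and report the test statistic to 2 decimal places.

Under H₀ each category has probability 1/3, so each expected count is 24/3 = 8.
χ² = (13−8)²/8 + (3−8)²/8 + (8−8)²/8
   = 3.125 + 3.125 + 0.000
Sum = 6.25

6.25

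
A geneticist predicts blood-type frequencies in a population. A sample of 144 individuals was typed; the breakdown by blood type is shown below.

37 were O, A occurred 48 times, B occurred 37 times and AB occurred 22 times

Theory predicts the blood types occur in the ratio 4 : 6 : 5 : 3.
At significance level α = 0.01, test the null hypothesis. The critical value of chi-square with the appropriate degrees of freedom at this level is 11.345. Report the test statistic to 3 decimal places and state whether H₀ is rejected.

Ratio total = 18. Expected counts: 144×4/18 = 32, 144×6/18 = 48, 144×5/18 = 40, 144×3/18 = 24.
χ² = (37−32)²/32 + (48−48)²/48 + (37−40)²/40 + (22−24)²/24
   = 0.7813 + 0.0000 + 0.2250 + 0.1667
Sum = 1.173
df = 3. Since 1.173 < 11.345, we do not reject H₀.

1.173; do not reject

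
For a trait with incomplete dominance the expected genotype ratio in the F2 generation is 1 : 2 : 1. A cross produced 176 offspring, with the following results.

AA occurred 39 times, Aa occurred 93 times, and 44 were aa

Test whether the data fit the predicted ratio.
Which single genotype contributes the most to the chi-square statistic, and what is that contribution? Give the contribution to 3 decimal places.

Ratio total = 4. Expected counts: 176×1/4 = 44, 176×2/4 = 88, 176×1/4 = 44.
AA: (39 − 44)²/44 = 25/44 = 0.5682
Aa: (93 − 88)²/88 = 25/88 = 0.2841
aa: (44 − 44)²/44 = 0/44 = 0.0000
The largest term is for AA: 0.568.

AA, 0.568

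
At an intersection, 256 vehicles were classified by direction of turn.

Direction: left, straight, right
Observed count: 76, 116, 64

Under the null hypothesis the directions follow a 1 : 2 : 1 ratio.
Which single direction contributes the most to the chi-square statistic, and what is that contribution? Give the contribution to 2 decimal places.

Ratio total = 4. Expected counts: 256×1/4 = 64, 256×2/4 = 128, 256×1/4 = 64.
left: (76 − 64)²/64 = 144/64 = 2.250
straight: (116 − 128)²/128 = 144/128 = 1.125
right: (64 − 64)²/64 = 0/64 = 0.000
The largest term is for left: 2.25.

left, 2.25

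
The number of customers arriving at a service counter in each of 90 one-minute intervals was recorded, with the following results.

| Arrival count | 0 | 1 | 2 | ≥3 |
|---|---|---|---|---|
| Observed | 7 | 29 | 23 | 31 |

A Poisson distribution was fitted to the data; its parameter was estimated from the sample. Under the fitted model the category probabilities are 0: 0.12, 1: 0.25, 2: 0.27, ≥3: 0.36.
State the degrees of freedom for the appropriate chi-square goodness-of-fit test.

There are k = 4 categories and 1 parameter estimated from the data, so df = 4 − 1 − 1 = 2.

2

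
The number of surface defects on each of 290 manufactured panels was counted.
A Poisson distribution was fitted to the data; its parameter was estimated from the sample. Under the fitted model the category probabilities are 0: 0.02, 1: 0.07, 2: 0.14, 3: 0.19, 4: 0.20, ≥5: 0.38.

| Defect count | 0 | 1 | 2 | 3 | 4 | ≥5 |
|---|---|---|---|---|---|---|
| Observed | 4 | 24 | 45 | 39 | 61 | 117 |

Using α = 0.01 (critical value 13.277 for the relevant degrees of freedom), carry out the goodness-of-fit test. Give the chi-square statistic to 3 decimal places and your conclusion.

Expected counts E_i = n·p_i: 290×0.02 = 5.8, 290×0.07 = 20.3, 290×0.14 = 40.6, 290×0.19 = 55.1, 290×0.20 = 58, 290×0.38 = 110.2.
cat         O        E   (O−E)²/E
0           4      5.8     0.5586
1          24     20.3     0.6744
2          45     40.6     0.4768
3          39     55.1     4.7044
4          61       58     0.1552
≥5        117    110.2     0.4196
Sum = 6.989
df = 4. Since 6.989 < 13.277, we do not reject H₀.

6.989; do not reject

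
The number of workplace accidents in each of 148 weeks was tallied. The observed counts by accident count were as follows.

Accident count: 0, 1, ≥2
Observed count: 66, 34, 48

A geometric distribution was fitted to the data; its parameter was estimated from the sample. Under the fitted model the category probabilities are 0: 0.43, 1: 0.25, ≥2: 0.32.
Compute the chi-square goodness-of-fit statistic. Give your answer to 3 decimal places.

Expected counts E_i = n·p_i: 148×0.43 = 63.64, 148×0.25 = 37, 148×0.32 = 47.36.
0: (66 − 63.64)²/63.64 = 5.5696/63.64 = 0.0875
1: (34 − 37)²/37 = 9/37 = 0.2432
≥2: (48 − 47.36)²/47.36 = 0.4096/47.36 = 0.0086
Sum = 0.339

0.339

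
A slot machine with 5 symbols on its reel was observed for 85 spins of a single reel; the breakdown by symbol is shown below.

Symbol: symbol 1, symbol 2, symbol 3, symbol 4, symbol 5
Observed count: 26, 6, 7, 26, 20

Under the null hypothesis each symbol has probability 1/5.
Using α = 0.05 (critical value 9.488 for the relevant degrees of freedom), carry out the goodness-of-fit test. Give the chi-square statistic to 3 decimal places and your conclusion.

Expected count for each of the 5 categories: 85/5 = 17.
cat           O        E   (O−E)²/E
symbol 1     26       17     4.7647
symbol 2      6       17     7.1176
symbol 3      7       17     5.8824
symbol 4     26       17     4.7647
symbol 5     20       17     0.5294
Sum = 23.059
df = 4. Since 23.059 > 9.488, we reject H₀.

23.059; reject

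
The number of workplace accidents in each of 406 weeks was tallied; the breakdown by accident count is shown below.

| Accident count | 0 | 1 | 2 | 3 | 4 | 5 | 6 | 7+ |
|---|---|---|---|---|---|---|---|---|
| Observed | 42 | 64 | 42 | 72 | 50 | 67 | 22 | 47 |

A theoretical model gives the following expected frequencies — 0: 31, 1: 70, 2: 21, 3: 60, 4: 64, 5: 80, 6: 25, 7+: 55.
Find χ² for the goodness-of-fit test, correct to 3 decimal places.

0: (42 − 31)²/31 = 121/31 = 3.9032
1: (64 − 70)²/70 = 36/70 = 0.5143
2: (42 − 21)²/21 = 441/21 = 21.0000
3: (72 − 60)²/60 = 144/60 = 2.4000
4: (50 − 64)²/64 = 196/64 = 3.0625
5: (67 − 80)²/80 = 169/80 = 2.1125
6: (22 − 25)²/25 = 9/25 = 0.3600
7+: (47 − 55)²/55 = 64/55 = 1.1636
Sum = 34.516

34.516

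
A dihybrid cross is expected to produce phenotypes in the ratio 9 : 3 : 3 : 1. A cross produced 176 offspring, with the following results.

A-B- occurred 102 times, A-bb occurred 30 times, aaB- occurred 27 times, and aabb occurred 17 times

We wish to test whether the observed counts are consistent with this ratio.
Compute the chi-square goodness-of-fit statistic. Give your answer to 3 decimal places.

Ratio total = 16. Expected counts: 176×9/16 = 99, 176×3/16 = 33, 176×3/16 = 33, 176×1/16 = 11.
A-B-: (102 − 99)²/99 = 9/99 = 0.0909
A-bb: (30 − 33)²/33 = 9/33 = 0.2727
aaB-: (27 − 33)²/33 = 36/33 = 1.0909
aabb: (17 − 11)²/11 = 36/11 = 3.2727
Sum = 4.727

4.727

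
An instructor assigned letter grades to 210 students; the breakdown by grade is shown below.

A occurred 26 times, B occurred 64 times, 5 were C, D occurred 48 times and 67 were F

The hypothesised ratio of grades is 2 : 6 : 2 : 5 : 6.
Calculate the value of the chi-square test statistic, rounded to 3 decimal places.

Ratio total = 21. Expected counts: 210×2/21 = 20, 210×6/21 = 60, 210×2/21 = 20, 210×5/21 = 50, 210×6/21 = 60.
χ² = (26−20)²/20 + (64−60)²/60 + (5−20)²/20 + (48−50)²/50 + (67−60)²/60
   = 1.8000 + 0.2667 + 11.2500 + 0.0800 + 0.8167
Sum = 14.213

14.213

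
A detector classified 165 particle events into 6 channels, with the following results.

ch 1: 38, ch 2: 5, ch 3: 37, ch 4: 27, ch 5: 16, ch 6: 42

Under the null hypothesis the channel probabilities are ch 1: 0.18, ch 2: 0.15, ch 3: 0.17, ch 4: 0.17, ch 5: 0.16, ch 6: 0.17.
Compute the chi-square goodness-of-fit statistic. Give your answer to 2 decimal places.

Expected counts E_i = n·p_i: 165×0.18 = 29.7, 165×0.15 = 24.75, 165×0.17 = 28.05, 165×0.17 = 28.05, 165×0.16 = 26.4, 165×0.17 = 28.05.
cat         O        E   (O−E)²/E
ch 1       38     29.7      2.320
ch 2        5    24.75     15.760
ch 3       37    28.05      2.856
ch 4       27    28.05      0.039
ch 5       16     26.4      4.097
ch 6       42    28.05      6.938
Sum = 32.01

32.01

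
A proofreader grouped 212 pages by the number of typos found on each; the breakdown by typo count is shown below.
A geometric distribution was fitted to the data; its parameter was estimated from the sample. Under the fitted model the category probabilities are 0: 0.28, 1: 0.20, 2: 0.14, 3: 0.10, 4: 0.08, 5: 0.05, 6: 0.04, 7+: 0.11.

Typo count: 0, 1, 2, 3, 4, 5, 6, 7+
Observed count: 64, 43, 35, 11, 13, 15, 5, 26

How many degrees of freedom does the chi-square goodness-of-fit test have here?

There are k = 8 categories and 1 parameter estimated from the data, so df = 8 − 1 − 1 = 6.

6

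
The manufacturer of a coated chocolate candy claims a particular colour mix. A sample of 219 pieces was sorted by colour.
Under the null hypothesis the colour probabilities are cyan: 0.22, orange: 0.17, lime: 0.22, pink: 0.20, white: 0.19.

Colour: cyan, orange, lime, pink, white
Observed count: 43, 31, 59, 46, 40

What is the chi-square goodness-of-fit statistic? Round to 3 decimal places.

Expected counts E_i = n·p_i: 219×0.22 = 48.18, 219×0.17 = 37.23, 219×0.22 = 48.18, 219×0.20 = 43.8, 219×0.19 = 41.61.
cat         O        E   (O−E)²/E
cyan       43    48.18     0.5569
orange     31    37.23     1.0425
lime       59    48.18     2.4299
pink       46     43.8     0.1105
white      40    41.61     0.0623
Sum = 4.202

4.202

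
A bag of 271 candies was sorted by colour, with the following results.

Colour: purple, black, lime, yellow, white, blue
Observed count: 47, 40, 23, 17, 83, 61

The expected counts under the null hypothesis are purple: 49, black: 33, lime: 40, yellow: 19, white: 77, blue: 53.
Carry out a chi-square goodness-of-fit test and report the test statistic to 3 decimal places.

10.677

cat         O        E   (O−E)²/E
purple     47       49     0.0816
black      40       33     1.4848
lime       23       40     7.2250
yellow     17       19     0.2105
white      83       77     0.4675
blue       61       53     1.2075
Sum = 10.677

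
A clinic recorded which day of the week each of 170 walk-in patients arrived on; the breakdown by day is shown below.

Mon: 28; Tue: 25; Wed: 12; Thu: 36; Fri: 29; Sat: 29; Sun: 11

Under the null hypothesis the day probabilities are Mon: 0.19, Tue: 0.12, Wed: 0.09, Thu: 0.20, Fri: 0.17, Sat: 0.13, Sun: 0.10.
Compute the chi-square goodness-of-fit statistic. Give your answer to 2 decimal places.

6.71

Expected counts E_i = n·p_i: 170×0.19 = 32.3, 170×0.12 = 20.4, 170×0.09 = 15.3, 170×0.20 = 34, 170×0.17 = 28.9, 170×0.13 = 22.1, 170×0.10 = 17.
cat         O        E   (O−E)²/E
Mon        28     32.3      0.572
Tue        25     20.4      1.037
Wed        12     15.3      0.712
Thu        36       34      0.118
Fri        29     28.9      0.000
Sat        29     22.1      2.154
Sun        11       17      2.118
Sum = 6.71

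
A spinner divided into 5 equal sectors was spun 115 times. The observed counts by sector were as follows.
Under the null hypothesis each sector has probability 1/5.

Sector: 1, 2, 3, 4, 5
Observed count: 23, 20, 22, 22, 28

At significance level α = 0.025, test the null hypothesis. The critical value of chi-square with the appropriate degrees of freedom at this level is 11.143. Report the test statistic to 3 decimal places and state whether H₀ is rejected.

Expected count for each of the 5 categories: 115/5 = 23.
1: (23 − 23)²/23 = 0/23 = 0.0000
2: (20 − 23)²/23 = 9/23 = 0.3913
3: (22 − 23)²/23 = 1/23 = 0.0435
4: (22 − 23)²/23 = 1/23 = 0.0435
5: (28 − 23)²/23 = 25/23 = 1.0870
Sum = 1.565
df = 4. Since 1.565 < 11.143, we do not reject H₀.

1.565; do not reject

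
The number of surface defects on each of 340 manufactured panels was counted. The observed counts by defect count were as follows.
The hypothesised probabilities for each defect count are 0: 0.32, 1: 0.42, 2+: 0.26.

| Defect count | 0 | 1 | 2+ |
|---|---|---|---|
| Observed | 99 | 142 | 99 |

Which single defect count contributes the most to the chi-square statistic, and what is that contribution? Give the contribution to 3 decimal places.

Expected counts E_i = n·p_i: 340×0.32 = 108.8, 340×0.42 = 142.8, 340×0.26 = 88.4.
cat         O        E   (O−E)²/E
0          99    108.8     0.8827
1         142    142.8     0.0045
2+         99     88.4     1.2710
The largest term is for 2+: 1.271.

2+, 1.271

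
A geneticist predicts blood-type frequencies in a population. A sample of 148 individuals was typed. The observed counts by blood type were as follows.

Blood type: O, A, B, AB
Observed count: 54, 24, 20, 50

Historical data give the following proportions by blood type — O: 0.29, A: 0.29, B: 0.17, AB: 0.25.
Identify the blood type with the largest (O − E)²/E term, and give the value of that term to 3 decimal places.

Expected counts E_i = n·p_i: 148×0.29 = 42.92, 148×0.29 = 42.92, 148×0.17 = 25.16, 148×0.25 = 37.
cat         O        E   (O−E)²/E
O          54    42.92     2.8604
A          24    42.92     8.3403
B          20    25.16     1.0583
AB         50       37     4.5676
The largest term is for A: 8.340.

A, 8.340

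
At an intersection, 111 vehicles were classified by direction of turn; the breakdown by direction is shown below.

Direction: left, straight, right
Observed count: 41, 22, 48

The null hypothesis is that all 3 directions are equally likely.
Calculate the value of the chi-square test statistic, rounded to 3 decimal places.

9.784

Under H₀ each category has probability 1/3, so each expected count is 111/3 = 37.
cat           O        E   (O−E)²/E
left         41       37     0.4324
straight     22       37     6.0811
right        48       37     3.2703
Sum = 9.784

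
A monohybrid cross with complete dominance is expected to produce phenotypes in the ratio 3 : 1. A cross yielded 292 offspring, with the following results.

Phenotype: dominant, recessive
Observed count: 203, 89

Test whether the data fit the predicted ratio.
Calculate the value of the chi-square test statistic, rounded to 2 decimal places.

4.68

Ratio total = 4. Expected counts: 292×3/4 = 219, 292×1/4 = 73.
χ² = (203−219)²/219 + (89−73)²/73
   = 1.169 + 3.507
Sum = 4.68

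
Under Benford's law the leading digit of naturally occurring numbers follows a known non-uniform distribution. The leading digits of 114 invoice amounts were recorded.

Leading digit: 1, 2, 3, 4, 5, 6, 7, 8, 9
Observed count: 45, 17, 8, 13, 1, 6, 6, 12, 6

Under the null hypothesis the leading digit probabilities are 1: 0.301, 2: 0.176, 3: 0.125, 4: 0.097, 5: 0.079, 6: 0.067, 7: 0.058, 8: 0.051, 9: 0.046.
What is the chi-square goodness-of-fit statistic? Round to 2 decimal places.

Expected counts E_i = n·p_i: 114×0.301 = 34.314, 114×0.176 = 20.064, 114×0.125 = 14.25, 114×0.097 = 11.058, 114×0.079 = 9.006, 114×0.067 = 7.638, 114×0.058 = 6.612, 114×0.051 = 5.814, 114×0.046 = 5.244.
cat         O        E   (O−E)²/E
1          45   34.314      3.328
2          17   20.064      0.468
3           8    14.25      2.741
4          13   11.058      0.341
5           1    9.006      7.117
6           6    7.638      0.351
7           6    6.612      0.057
8          12    5.814      6.582
9           6    5.244      0.109
Sum = 21.09

21.09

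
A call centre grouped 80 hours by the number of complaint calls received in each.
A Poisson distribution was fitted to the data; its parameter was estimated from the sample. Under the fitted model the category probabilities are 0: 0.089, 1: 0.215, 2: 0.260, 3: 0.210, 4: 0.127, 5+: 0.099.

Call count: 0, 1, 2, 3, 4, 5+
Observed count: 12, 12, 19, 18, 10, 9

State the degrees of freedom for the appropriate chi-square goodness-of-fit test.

4

There are k = 6 categories and 1 parameter estimated from the data, so df = 6 − 1 − 1 = 4.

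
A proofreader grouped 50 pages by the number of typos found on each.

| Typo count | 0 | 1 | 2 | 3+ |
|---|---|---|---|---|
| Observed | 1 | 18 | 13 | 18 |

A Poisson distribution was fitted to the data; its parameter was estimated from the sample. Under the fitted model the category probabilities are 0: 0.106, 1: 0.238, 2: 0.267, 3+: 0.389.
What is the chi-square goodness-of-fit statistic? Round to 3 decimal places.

6.733

Expected counts E_i = n·p_i: 50×0.106 = 5.3, 50×0.238 = 11.9, 50×0.267 = 13.35, 50×0.389 = 19.45.
cat         O        E   (O−E)²/E
0           1      5.3     3.4887
1          18     11.9     3.1269
2          13    13.35     0.0092
3+         18    19.45     0.1081
Sum = 6.733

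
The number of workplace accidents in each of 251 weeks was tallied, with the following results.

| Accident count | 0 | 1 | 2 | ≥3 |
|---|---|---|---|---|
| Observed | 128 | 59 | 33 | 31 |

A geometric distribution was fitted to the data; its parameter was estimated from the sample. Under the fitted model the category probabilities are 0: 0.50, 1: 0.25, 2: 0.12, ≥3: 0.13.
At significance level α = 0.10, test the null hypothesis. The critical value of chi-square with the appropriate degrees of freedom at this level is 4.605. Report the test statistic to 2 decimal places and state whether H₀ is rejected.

0.63; do not reject

Expected counts E_i = n·p_i: 251×0.50 = 125.5, 251×0.25 = 62.75, 251×0.12 = 30.12, 251×0.13 = 32.63.
cat         O        E   (O−E)²/E
0         128    125.5      0.050
1          59    62.75      0.224
2          33    30.12      0.275
≥3         31    32.63      0.081
Sum = 0.63
df = 2. Since 0.63 < 4.605, we do not reject H₀.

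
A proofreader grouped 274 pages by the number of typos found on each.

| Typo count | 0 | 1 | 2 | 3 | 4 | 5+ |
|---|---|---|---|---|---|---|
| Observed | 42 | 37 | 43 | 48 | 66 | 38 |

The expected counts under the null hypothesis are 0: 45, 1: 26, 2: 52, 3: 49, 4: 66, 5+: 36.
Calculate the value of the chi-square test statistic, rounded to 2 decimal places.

χ² = (42−45)²/45 + (37−26)²/26 + (43−52)²/52 + (48−49)²/49 + (66−66)²/66 + (38−36)²/36
   = 0.200 + 4.654 + 1.558 + 0.020 + 0.000 + 0.111
Sum = 6.54

6.54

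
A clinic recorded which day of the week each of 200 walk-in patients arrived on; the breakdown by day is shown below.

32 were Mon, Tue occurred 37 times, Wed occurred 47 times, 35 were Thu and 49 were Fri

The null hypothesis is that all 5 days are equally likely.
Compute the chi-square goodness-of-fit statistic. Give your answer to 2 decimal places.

Under H₀ each category has probability 1/5, so each expected count is 200/5 = 40.
χ² = (32−40)²/40 + (37−40)²/40 + (47−40)²/40 + (35−40)²/40 + (49−40)²/40
   = 1.600 + 0.225 + 1.225 + 0.625 + 2.025
Sum = 5.70

5.70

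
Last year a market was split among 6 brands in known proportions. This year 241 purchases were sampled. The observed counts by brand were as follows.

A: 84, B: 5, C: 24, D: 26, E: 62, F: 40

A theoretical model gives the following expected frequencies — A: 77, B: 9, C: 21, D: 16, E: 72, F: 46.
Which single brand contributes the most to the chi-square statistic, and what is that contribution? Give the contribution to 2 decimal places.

D, 6.25

cat         O        E   (O−E)²/E
A          84       77      0.636
B           5        9      1.778
C          24       21      0.429
D          26       16      6.250
E          62       72      1.389
F          40       46      0.783
The largest term is for D: 6.25.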